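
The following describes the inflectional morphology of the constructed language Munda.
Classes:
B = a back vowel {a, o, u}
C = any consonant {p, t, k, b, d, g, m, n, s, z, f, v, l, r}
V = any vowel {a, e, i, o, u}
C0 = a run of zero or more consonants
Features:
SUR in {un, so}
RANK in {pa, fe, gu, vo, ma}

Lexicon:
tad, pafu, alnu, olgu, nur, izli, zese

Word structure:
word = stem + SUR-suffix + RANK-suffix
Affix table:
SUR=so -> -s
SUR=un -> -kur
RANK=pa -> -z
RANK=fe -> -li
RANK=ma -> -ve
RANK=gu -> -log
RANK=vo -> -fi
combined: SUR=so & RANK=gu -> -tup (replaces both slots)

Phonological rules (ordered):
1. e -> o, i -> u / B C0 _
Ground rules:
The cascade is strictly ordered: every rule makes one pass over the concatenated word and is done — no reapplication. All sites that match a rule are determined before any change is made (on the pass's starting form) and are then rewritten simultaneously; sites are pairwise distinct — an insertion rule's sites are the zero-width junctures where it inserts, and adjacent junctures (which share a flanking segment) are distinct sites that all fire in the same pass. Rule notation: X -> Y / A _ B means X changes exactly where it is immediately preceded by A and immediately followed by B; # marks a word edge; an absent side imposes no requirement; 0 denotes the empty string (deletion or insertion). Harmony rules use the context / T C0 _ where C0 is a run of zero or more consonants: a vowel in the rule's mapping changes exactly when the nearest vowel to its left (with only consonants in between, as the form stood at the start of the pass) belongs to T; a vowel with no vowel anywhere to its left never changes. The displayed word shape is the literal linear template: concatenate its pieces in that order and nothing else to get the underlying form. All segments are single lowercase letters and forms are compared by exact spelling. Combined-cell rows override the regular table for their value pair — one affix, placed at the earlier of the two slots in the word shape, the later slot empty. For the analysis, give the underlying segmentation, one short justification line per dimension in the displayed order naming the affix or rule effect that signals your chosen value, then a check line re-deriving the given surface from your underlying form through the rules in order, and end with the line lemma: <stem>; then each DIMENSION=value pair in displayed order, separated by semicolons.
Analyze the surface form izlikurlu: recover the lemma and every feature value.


underlying: izli-kur-li
SUR=un - signalled by the affix -kur
RANK=fe - signalled by the affix -li
check: izlikurli -> izlikurlu
lemma: izli; SUR=un; RANK=fe


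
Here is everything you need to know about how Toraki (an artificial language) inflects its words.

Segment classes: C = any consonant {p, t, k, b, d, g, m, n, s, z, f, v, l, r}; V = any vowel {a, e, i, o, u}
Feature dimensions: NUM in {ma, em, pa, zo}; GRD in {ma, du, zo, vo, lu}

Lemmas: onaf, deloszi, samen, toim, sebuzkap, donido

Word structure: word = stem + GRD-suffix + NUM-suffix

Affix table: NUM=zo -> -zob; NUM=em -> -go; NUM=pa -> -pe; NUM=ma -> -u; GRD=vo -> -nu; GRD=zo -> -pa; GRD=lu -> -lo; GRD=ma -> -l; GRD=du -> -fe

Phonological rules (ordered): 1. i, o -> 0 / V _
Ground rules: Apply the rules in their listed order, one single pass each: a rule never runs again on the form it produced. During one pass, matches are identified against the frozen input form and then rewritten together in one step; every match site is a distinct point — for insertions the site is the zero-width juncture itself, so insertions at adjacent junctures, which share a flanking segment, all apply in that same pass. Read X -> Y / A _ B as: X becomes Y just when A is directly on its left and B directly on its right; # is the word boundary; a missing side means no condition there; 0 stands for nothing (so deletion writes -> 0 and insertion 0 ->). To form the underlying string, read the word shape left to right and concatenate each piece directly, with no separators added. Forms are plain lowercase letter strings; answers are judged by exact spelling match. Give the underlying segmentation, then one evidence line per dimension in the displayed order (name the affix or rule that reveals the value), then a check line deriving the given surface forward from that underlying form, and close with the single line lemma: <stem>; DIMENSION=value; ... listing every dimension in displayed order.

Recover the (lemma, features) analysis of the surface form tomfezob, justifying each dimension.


underlying: toim-fe-zob
NUM=zo - signalled by the affix -zob
GRD=du - signalled by the affix -fe
check: toimfezob -> tomfezob
lemma: toim; NUM=zo; GRD=du


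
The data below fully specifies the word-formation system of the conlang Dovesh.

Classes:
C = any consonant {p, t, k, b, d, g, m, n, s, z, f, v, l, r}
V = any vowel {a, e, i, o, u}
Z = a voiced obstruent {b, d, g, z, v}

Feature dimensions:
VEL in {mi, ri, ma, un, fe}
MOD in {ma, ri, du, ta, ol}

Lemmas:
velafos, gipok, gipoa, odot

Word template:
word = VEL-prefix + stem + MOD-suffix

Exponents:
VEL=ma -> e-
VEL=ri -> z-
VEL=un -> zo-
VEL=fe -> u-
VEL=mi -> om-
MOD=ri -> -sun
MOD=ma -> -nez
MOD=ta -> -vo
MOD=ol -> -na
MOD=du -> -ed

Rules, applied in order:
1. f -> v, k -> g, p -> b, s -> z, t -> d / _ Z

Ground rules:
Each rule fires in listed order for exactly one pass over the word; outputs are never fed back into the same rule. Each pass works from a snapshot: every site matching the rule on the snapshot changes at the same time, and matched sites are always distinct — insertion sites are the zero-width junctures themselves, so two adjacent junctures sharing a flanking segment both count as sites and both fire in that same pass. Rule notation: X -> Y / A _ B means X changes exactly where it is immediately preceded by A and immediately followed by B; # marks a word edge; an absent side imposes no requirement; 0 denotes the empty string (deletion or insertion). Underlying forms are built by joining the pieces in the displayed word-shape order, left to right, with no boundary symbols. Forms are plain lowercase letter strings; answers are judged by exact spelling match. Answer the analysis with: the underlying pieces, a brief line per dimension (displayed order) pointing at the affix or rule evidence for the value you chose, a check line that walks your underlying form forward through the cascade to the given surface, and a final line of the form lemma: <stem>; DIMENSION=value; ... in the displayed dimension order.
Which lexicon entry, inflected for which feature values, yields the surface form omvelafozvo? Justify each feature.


underlying: om-velafos-vo
VEL=mi - signalled by the affix om-
MOD=ta - signalled by the affix -vo
check: omvelafosvo -> omvelafozvo
lemma: velafos; VEL=mi; MOD=ta


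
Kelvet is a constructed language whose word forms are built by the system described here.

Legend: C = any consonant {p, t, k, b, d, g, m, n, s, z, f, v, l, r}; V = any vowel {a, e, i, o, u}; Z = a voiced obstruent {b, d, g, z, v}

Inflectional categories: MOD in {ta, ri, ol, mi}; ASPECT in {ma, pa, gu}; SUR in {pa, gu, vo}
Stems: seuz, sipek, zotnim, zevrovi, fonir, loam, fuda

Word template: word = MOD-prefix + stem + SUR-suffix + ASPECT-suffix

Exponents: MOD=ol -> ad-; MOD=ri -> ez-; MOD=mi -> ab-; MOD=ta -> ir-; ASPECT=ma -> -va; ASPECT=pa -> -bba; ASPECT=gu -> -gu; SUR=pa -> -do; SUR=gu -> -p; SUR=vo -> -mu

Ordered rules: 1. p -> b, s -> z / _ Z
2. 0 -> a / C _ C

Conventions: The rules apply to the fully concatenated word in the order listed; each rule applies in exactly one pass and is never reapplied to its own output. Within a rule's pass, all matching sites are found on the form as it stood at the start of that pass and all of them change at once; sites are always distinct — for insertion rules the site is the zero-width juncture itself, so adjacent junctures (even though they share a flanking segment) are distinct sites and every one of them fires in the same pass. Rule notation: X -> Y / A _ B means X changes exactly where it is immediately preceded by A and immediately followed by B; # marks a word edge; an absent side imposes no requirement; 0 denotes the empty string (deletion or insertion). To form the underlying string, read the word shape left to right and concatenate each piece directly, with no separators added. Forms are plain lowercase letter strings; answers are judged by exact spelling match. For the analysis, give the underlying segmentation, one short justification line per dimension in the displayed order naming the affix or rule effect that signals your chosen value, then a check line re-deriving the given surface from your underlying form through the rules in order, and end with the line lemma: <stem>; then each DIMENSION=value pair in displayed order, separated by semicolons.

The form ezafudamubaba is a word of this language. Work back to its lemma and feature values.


underlying: ez-fuda-mu-bba
MOD=ri - signalled by the affix ez-
ASPECT=pa - signalled by the affix -bba
SUR=vo - signalled by the affix -mu
check: ezfudamubba -> ezfudamubba -> ezafudamubaba
lemma: fuda; MOD=ri; ASPECT=pa; SUR=vo


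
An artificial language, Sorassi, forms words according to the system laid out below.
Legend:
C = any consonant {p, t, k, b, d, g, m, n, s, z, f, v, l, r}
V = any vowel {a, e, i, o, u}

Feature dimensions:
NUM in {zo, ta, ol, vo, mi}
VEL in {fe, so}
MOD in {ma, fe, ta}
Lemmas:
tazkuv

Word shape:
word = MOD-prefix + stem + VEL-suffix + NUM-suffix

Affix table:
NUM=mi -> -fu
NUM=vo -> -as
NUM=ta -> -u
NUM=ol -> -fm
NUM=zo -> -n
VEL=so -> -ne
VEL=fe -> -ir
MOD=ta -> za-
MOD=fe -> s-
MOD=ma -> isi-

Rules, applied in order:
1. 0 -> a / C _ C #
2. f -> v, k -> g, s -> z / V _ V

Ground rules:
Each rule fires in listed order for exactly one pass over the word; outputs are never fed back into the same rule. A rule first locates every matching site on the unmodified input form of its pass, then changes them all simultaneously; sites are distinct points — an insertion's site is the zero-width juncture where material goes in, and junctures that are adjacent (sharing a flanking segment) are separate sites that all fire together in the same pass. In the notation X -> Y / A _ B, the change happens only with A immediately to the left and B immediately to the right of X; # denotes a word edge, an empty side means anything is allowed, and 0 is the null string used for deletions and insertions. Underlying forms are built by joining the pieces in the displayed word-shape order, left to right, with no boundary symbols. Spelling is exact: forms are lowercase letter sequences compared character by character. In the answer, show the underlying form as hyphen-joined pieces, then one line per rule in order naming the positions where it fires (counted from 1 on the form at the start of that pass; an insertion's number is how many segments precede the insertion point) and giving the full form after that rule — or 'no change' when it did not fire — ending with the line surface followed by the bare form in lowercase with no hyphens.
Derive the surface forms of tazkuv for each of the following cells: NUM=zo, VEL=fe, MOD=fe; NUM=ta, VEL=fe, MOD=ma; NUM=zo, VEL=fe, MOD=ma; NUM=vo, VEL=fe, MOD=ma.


cell NUM=zo, VEL=fe, MOD=fe:
underlying: s-tazkuv-ir-n
1. 0 -> a / C _ C #: inserts after position(s) 9: stazkuviran
2. f -> v, k -> g, s -> z / V _ V: no change
surface: stazkuviran

cell NUM=ta, VEL=fe, MOD=ma:
underlying: isi-tazkuv-ir-u
1. 0 -> a / C _ C #: no change
2. f -> v, k -> g, s -> z / V _ V: fires at position(s) 2: izitazkuviru
surface: izitazkuviru

cell NUM=zo, VEL=fe, MOD=ma:
underlying: isi-tazkuv-ir-n
1. 0 -> a / C _ C #: inserts after position(s) 11: isitazkuviran
2. f -> v, k -> g, s -> z / V _ V: fires at position(s) 2: izitazkuviran
surface: izitazkuviran

cell NUM=vo, VEL=fe, MOD=ma:
underlying: isi-tazkuv-ir-as
1. 0 -> a / C _ C #: no change
2. f -> v, k -> g, s -> z / V _ V: fires at position(s) 2: izitazkuviras
surface: izitazkuviras


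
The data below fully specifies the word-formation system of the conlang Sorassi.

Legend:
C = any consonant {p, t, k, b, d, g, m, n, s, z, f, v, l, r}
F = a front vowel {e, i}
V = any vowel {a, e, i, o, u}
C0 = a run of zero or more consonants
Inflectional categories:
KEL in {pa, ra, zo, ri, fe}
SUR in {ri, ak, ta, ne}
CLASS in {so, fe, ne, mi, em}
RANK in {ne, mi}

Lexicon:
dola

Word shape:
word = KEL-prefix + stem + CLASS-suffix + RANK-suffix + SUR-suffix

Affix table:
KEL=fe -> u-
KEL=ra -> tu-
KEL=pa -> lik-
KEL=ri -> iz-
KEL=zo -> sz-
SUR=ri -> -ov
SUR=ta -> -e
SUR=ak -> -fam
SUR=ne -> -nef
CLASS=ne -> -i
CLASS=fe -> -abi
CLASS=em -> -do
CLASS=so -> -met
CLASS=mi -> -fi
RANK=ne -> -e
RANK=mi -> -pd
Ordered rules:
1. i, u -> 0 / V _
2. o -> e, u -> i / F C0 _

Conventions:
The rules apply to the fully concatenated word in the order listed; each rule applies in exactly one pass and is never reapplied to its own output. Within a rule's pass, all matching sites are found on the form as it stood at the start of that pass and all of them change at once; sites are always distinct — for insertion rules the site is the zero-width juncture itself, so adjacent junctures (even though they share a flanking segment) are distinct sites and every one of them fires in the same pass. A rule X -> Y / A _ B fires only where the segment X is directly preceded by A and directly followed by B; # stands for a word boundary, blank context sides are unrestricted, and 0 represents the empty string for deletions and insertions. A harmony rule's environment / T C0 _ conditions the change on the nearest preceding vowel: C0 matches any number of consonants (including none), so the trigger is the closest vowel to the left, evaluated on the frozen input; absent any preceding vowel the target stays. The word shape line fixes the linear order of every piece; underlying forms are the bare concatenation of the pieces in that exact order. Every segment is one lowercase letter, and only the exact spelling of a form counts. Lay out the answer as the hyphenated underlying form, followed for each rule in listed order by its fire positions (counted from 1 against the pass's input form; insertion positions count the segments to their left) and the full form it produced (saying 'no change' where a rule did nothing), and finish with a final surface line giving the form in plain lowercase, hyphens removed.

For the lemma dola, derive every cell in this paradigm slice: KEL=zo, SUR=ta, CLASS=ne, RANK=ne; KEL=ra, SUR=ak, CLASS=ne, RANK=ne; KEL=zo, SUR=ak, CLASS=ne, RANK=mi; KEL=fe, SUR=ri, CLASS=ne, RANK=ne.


cell KEL=zo, SUR=ta, CLASS=ne, RANK=ne:
underlying: sz-dola-i-e-e
1. i, u -> 0 / V _: fires at position(s) 7: szdolaee
2. o -> e, u -> i / F C0 _: no change
surface: szdolaee

cell KEL=ra, SUR=ak, CLASS=ne, RANK=ne:
underlying: tu-dola-i-e-fam
1. i, u -> 0 / V _: fires at position(s) 7: tudolaefam
2. o -> e, u -> i / F C0 _: no change
surface: tudolaefam

cell KEL=zo, SUR=ak, CLASS=ne, RANK=mi:
underlying: sz-dola-i-pd-fam
1. i, u -> 0 / V _: fires at position(s) 7: szdolapdfam
2. o -> e, u -> i / F C0 _: no change
surface: szdolapdfam

cell KEL=fe, SUR=ri, CLASS=ne, RANK=ne:
underlying: u-dola-i-e-ov
1. i, u -> 0 / V _: fires at position(s) 6: udolaeov
2. o -> e, u -> i / F C0 _: fires at position(s) 7: udolaeev
surface: udolaeev


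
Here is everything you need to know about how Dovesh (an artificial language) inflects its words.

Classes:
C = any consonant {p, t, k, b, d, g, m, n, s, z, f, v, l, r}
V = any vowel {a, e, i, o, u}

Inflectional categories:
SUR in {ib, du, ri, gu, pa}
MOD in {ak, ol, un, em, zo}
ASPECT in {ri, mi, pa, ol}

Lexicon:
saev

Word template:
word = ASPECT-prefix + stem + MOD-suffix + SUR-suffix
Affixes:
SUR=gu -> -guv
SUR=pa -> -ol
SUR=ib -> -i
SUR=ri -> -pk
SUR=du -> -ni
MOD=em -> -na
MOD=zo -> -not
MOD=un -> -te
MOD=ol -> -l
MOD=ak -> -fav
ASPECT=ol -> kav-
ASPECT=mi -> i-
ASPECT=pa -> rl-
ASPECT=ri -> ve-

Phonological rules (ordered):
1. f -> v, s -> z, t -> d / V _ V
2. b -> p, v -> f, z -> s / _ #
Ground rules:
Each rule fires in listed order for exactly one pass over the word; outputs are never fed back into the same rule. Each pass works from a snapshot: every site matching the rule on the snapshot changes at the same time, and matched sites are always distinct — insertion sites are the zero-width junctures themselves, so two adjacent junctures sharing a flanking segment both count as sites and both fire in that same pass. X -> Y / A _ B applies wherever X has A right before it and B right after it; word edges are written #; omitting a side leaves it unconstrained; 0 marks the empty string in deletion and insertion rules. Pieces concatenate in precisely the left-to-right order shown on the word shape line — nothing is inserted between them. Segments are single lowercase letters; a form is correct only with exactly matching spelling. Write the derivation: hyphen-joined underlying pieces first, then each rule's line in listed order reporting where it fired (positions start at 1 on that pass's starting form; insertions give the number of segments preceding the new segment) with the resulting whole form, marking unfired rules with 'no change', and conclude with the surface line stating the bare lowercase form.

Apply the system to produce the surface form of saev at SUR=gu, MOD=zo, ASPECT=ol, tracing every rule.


underlying: kav-saev-not-guv
1. f -> v, s -> z, t -> d / V _ V: no change
2. b -> p, v -> f, z -> s / _ #: fires at position(s) 13: kavsaevnotguf
surface: kavsaevnotguf


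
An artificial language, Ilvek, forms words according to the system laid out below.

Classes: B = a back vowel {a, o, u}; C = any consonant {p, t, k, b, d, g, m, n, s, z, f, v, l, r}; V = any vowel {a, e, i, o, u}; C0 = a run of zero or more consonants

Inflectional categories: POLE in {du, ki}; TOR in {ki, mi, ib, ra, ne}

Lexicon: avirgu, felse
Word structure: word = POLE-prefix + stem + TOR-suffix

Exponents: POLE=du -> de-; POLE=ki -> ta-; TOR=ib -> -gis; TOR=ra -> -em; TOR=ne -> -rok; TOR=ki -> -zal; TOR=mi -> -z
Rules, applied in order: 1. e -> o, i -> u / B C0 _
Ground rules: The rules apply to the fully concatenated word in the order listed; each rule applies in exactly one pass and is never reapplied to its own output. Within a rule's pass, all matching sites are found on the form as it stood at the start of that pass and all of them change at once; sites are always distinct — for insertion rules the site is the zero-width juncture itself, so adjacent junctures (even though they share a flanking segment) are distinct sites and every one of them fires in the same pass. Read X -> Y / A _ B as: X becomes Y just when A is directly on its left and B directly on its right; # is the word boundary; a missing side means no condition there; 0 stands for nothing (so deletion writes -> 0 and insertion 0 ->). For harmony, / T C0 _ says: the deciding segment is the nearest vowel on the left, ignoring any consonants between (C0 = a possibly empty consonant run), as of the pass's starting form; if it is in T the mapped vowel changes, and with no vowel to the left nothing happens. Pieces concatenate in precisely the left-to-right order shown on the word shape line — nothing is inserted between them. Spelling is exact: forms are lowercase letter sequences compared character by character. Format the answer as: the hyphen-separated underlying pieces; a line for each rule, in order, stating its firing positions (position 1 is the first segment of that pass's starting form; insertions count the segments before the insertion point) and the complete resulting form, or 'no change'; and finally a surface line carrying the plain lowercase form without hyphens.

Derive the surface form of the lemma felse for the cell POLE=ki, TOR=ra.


underlying: ta-felse-em
1. e -> o, i -> u / B C0 _: fires at position(s) 4: tafolseem
surface: tafolseem


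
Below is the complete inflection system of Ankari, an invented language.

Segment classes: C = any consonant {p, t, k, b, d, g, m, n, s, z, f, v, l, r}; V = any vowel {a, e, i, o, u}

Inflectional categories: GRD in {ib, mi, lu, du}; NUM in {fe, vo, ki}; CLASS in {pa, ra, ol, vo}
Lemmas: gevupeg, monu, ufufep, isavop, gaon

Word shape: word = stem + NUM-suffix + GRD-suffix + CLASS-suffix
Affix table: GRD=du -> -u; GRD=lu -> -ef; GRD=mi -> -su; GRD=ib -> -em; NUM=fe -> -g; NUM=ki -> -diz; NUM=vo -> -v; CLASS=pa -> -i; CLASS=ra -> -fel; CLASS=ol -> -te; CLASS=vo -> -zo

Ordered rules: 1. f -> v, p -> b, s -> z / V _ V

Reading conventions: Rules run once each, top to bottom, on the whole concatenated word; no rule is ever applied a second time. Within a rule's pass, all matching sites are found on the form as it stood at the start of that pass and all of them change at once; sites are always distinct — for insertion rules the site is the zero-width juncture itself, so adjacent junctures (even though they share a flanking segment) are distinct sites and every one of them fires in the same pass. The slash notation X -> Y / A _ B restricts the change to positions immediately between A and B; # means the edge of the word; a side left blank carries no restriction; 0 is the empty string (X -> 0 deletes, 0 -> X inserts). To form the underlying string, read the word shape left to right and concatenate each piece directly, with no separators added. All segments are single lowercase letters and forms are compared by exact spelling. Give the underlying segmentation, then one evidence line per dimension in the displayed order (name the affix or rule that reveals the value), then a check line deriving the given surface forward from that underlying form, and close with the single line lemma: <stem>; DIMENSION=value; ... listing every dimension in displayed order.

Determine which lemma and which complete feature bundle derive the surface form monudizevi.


underlying: monu-diz-ef-i
GRD=lu - signalled by the affix -ef
NUM=ki - signalled by the affix -diz
CLASS=pa - signalled by the affix -i
check: monudizefi -> monudizevi
lemma: monu; GRD=lu; NUM=ki; CLASS=pa


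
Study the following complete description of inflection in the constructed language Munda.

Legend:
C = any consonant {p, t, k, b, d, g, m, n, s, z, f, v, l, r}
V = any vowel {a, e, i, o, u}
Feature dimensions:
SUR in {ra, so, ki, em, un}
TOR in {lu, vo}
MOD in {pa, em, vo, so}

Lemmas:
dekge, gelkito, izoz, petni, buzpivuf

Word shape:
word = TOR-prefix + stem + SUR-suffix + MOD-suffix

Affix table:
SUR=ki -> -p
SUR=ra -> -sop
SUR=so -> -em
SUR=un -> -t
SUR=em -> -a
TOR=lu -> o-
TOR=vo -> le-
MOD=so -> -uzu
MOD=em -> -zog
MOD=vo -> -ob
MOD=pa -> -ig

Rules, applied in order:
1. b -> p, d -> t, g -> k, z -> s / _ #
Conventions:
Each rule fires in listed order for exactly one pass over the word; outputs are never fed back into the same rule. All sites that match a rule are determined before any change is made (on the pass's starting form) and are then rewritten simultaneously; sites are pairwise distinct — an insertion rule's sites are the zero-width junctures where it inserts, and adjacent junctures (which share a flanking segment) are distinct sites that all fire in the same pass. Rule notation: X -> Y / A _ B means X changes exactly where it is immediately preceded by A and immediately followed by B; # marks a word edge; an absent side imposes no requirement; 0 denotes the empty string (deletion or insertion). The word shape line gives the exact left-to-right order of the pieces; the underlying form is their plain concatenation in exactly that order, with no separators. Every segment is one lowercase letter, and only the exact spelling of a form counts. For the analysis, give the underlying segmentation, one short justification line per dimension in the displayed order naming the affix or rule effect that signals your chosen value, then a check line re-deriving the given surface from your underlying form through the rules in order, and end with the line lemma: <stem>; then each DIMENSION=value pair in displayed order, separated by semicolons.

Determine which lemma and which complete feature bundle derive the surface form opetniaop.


underlying: o-petni-a-ob
SUR=em - signalled by the affix -a
TOR=lu - signalled by the affix o-
MOD=vo - signalled by the affix -ob
check: opetniaob -> opetniaop
lemma: petni; SUR=em; TOR=lu; MOD=vo


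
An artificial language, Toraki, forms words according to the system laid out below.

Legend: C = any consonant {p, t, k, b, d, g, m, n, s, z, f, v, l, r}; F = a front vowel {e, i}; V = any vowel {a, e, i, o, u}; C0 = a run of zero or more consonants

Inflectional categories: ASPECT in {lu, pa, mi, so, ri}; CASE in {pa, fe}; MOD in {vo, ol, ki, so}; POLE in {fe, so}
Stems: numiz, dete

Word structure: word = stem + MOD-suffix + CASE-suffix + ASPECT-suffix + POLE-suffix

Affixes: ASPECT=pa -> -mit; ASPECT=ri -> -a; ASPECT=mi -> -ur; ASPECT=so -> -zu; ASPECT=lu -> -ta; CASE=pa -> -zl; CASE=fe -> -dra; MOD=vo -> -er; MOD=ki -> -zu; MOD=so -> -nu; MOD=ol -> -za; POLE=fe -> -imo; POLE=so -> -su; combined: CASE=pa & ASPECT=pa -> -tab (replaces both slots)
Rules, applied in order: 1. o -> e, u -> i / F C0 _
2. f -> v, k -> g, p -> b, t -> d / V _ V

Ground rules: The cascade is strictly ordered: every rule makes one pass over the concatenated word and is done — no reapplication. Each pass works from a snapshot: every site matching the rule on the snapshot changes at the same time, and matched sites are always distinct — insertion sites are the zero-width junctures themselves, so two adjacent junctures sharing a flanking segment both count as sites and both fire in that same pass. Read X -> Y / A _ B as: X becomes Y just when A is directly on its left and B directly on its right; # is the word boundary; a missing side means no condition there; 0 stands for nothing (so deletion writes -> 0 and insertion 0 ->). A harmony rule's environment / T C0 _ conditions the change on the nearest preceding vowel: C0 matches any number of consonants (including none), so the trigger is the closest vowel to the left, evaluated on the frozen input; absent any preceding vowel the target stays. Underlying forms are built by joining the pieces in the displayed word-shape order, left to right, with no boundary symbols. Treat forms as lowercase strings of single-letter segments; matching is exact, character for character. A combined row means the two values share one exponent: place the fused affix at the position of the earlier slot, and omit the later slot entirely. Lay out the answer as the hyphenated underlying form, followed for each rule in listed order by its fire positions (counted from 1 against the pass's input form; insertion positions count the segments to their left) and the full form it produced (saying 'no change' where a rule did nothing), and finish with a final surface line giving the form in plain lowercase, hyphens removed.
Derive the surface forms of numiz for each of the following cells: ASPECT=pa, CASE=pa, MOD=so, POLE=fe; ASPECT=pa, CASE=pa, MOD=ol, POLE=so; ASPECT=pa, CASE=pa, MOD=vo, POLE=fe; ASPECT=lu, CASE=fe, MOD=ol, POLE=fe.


cell ASPECT=pa, CASE=pa, MOD=so, POLE=fe:
underlying: numiz-nu-tab-imo
1. o -> e, u -> i / F C0 _: fires at position(s) 7, 13: numiznitabime
2. f -> v, k -> g, p -> b, t -> d / V _ V: fires at position(s) 8: numiznidabime
surface: numiznidabime

cell ASPECT=pa, CASE=pa, MOD=ol, POLE=so:
underlying: numiz-za-tab-su
1. o -> e, u -> i / F C0 _: no change
2. f -> v, k -> g, p -> b, t -> d / V _ V: fires at position(s) 8: numizzadabsu
surface: numizzadabsu

cell ASPECT=pa, CASE=pa, MOD=vo, POLE=fe:
underlying: numiz-er-tab-imo
1. o -> e, u -> i / F C0 _: fires at position(s) 13: numizertabime
2. f -> v, k -> g, p -> b, t -> d / V _ V: no change
surface: numizertabime

cell ASPECT=lu, CASE=fe, MOD=ol, POLE=fe:
underlying: numiz-za-dra-ta-imo
1. o -> e, u -> i / F C0 _: fires at position(s) 15: numizzadrataime
2. f -> v, k -> g, p -> b, t -> d / V _ V: fires at position(s) 11: numizzadradaime
surface: numizzadradaime


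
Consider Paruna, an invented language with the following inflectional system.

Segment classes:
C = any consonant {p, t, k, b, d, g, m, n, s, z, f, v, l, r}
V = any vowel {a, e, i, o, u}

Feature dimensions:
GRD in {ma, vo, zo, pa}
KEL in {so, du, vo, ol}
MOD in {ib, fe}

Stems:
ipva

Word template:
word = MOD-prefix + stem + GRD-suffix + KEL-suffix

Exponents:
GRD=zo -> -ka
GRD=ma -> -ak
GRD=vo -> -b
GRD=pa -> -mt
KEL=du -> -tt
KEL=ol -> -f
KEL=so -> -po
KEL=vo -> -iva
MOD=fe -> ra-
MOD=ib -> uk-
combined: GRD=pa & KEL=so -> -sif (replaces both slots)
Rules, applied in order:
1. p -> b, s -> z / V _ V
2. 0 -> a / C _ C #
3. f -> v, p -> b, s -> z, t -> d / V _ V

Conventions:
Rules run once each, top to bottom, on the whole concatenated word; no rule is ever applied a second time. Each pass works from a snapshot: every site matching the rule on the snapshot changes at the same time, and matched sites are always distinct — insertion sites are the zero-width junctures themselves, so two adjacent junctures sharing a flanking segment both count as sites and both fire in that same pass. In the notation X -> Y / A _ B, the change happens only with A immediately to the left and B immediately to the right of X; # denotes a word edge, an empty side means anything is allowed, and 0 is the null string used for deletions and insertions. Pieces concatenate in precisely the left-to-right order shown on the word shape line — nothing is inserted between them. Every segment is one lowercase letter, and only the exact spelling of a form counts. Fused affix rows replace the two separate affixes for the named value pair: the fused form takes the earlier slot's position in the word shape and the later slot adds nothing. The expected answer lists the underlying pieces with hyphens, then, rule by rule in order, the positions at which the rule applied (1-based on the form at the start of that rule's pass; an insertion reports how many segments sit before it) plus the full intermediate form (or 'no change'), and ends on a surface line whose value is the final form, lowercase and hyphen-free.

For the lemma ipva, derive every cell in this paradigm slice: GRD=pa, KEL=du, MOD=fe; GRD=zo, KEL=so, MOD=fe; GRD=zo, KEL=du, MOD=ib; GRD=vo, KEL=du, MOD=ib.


cell GRD=pa, KEL=du, MOD=fe:
underlying: ra-ipva-mt-tt
1. p -> b, s -> z / V _ V: no change
2. 0 -> a / C _ C #: inserts after position(s) 9: raipvamttat
3. f -> v, p -> b, s -> z, t -> d / V _ V: no change
surface: raipvamttat

cell GRD=zo, KEL=so, MOD=fe:
underlying: ra-ipva-ka-po
1. p -> b, s -> z / V _ V: fires at position(s) 9: raipvakabo
2. 0 -> a / C _ C #: no change
3. f -> v, p -> b, s -> z, t -> d / V _ V: no change
surface: raipvakabo

cell GRD=zo, KEL=du, MOD=ib:
underlying: uk-ipva-ka-tt
1. p -> b, s -> z / V _ V: no change
2. 0 -> a / C _ C #: inserts after position(s) 9: ukipvakatat
3. f -> v, p -> b, s -> z, t -> d / V _ V: fires at position(s) 9: ukipvakadat
surface: ukipvakadat

cell GRD=vo, KEL=du, MOD=ib:
underlying: uk-ipva-b-tt
1. p -> b, s -> z / V _ V: no change
2. 0 -> a / C _ C #: inserts after position(s) 8: ukipvabtat
3. f -> v, p -> b, s -> z, t -> d / V _ V: no change
surface: ukipvabtat


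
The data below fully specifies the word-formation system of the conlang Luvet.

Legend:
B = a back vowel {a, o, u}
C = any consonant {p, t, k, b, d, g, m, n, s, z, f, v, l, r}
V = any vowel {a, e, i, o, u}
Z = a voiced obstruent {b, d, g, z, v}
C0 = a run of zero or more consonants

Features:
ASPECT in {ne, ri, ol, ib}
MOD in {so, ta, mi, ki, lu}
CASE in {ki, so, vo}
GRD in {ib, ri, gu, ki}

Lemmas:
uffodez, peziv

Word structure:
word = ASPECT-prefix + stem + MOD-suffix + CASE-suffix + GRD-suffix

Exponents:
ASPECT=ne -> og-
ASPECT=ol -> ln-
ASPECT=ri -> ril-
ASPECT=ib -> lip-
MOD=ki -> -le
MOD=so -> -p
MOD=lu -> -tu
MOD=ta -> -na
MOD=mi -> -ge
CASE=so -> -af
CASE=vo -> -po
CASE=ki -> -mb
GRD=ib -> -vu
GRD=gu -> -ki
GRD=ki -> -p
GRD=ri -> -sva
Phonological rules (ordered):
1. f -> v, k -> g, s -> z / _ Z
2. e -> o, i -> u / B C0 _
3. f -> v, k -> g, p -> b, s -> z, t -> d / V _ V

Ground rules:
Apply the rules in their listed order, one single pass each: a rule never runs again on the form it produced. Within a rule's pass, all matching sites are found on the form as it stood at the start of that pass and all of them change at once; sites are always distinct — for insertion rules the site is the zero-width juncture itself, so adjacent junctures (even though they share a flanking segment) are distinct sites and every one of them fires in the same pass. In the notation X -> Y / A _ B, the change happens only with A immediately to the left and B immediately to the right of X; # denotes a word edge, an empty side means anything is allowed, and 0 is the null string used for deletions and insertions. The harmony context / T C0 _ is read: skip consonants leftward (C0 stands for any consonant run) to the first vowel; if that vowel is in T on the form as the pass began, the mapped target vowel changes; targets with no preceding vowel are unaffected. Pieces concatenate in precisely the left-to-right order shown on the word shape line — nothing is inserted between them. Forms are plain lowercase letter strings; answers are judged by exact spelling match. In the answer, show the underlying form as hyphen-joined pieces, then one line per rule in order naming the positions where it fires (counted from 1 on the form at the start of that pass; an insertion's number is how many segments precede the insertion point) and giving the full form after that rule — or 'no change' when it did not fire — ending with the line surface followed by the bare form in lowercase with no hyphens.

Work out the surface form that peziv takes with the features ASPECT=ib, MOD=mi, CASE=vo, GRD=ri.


underlying: lip-peziv-ge-po-sva
1. f -> v, k -> g, s -> z / _ Z: fires at position(s) 13: lippezivgepozva
2. e -> o, i -> u / B C0 _: no change
3. f -> v, k -> g, p -> b, s -> z, t -> d / V _ V: fires at position(s) 11: lippezivgebozva
surface: lippezivgebozva


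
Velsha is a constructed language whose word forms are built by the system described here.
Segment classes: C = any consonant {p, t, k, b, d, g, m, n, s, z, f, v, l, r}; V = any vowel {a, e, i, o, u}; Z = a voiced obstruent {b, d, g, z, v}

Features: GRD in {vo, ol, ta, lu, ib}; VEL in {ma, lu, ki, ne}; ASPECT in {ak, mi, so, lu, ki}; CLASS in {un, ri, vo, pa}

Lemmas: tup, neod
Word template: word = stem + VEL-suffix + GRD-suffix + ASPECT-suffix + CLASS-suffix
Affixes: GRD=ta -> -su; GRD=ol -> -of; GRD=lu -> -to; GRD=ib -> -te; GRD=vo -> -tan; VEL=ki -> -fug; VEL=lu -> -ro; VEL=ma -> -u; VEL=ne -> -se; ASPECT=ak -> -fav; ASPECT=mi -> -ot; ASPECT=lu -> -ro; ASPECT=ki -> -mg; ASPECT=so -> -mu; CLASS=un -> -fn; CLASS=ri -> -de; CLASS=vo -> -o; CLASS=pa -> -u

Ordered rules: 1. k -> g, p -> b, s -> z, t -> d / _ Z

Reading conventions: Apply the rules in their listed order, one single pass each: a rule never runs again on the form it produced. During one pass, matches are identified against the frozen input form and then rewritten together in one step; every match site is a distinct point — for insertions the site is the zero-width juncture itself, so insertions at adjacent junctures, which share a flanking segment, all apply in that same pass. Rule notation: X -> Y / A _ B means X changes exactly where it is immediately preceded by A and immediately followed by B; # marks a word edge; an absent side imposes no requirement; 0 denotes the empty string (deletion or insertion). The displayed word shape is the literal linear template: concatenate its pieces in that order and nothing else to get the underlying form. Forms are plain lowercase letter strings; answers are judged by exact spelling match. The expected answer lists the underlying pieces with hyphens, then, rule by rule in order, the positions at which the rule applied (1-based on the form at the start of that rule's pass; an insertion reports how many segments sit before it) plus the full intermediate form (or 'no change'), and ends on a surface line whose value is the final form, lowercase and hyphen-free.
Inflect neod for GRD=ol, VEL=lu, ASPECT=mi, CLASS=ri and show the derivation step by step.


underlying: neod-ro-of-ot-de
1. k -> g, p -> b, s -> z, t -> d / _ Z: fires at position(s) 10: neodroofodde
surface: neodroofodde


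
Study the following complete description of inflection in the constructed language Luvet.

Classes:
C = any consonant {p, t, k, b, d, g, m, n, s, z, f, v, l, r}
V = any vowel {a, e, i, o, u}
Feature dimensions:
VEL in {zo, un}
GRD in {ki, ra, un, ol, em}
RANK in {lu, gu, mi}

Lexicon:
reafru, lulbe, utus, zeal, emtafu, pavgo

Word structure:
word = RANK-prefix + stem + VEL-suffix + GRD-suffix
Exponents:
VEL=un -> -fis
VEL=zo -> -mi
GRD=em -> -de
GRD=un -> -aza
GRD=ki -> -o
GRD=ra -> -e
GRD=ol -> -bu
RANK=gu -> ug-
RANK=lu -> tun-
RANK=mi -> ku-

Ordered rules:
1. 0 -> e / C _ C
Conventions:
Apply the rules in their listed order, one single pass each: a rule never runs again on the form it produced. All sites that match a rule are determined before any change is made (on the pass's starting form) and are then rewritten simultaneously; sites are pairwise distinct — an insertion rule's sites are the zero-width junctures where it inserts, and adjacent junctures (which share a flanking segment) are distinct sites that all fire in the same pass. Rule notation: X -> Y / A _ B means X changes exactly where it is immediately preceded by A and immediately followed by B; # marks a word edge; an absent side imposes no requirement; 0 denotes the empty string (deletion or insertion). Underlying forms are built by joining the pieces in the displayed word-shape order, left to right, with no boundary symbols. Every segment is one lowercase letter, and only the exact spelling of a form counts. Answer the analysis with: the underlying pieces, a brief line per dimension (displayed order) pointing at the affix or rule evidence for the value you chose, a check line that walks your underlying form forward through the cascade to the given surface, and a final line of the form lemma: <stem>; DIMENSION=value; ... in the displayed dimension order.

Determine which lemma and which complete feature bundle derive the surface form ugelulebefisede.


underlying: ug-lulbe-fis-de
VEL=un - signalled by the affix -fis
GRD=em - signalled by the affix -de
RANK=gu - signalled by the affix ug-
check: uglulbefisde -> ugelulebefisede
lemma: lulbe; VEL=un; GRD=em; RANK=gu


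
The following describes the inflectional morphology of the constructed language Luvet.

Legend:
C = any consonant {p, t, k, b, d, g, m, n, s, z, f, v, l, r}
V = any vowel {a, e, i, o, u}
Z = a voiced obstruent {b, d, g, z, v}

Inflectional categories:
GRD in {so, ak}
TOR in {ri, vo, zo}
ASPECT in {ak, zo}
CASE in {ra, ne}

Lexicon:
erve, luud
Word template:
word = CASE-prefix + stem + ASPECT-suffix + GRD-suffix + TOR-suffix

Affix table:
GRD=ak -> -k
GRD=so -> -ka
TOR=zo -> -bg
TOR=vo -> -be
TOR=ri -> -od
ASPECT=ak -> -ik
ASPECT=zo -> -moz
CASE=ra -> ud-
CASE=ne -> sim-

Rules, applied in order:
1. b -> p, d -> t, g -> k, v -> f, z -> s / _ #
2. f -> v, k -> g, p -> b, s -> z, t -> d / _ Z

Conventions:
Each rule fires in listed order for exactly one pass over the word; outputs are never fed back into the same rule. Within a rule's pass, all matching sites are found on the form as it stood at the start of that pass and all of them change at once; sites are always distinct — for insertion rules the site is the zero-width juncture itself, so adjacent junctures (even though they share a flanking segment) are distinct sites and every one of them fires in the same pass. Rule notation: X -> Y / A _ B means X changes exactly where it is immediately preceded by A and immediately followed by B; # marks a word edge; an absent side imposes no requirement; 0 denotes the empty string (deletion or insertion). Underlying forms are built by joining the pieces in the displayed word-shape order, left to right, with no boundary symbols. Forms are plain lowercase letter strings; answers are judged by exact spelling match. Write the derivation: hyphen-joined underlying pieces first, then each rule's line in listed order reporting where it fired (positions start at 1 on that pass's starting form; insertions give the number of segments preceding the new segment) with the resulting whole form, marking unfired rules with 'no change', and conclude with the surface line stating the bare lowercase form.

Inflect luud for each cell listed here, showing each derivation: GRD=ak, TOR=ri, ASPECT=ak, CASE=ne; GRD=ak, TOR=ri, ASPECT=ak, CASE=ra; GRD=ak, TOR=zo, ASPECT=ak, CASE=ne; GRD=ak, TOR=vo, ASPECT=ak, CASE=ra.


cell GRD=ak, TOR=ri, ASPECT=ak, CASE=ne:
underlying: sim-luud-ik-k-od
1. b -> p, d -> t, g -> k, v -> f, z -> s / _ #: fires at position(s) 12: simluudikkot
2. f -> v, k -> g, p -> b, s -> z, t -> d / _ Z: no change
surface: simluudikkot

cell GRD=ak, TOR=ri, ASPECT=ak, CASE=ra:
underlying: ud-luud-ik-k-od
1. b -> p, d -> t, g -> k, v -> f, z -> s / _ #: fires at position(s) 11: udluudikkot
2. f -> v, k -> g, p -> b, s -> z, t -> d / _ Z: no change
surface: udluudikkot

cell GRD=ak, TOR=zo, ASPECT=ak, CASE=ne:
underlying: sim-luud-ik-k-bg
1. b -> p, d -> t, g -> k, v -> f, z -> s / _ #: fires at position(s) 12: simluudikkbk
2. f -> v, k -> g, p -> b, s -> z, t -> d / _ Z: fires at position(s) 10: simluudikgbk
surface: simluudikgbk

cell GRD=ak, TOR=vo, ASPECT=ak, CASE=ra:
underlying: ud-luud-ik-k-be
1. b -> p, d -> t, g -> k, v -> f, z -> s / _ #: no change
2. f -> v, k -> g, p -> b, s -> z, t -> d / _ Z: fires at position(s) 9: udluudikgbe
surface: udluudikgbe
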